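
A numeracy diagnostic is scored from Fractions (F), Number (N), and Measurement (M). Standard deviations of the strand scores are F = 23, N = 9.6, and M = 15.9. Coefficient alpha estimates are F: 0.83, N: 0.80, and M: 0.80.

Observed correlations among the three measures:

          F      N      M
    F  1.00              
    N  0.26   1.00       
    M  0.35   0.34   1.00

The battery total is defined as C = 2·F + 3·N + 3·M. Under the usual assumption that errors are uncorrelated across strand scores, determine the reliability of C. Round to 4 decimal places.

Var(C) = 2²·23² + 3²·9.6² + 3²·15.9² + 2·[6·23·9.6·0.26 + 6·23·15.9·0.35 + 9·9.6·15.9·0.34] = 5220.73 + 3158.99 = 8379.72.
With uncorrelated errors the cross-covariances are all true-score covariance, so they carry over unchanged; only the diagonal terms shrink to ρᵢσᵢ².
True-score variance = [2²·23²·0.83 + 3²·9.6²·0.80 + 3²·15.9²·0.80] + 3158.99 = 4240.06 + 3158.99 = 7399.06.
Reliability = 7399.06 / 8379.72 = 0.8830.

0.8830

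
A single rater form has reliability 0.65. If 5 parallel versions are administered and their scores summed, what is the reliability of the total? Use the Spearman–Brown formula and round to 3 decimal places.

0.903

ρ_k = kρ / (1 + (k−1)ρ) = 5·0.65 / (1 + 4·0.65) = 3.250 / 3.600 = 0.903.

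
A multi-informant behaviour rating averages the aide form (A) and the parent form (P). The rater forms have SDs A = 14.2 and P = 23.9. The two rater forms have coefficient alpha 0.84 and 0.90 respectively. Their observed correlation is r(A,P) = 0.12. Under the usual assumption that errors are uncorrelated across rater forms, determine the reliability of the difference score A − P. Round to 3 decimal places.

Var(A−P) = 14.2² + 23.9² − 2·14.2·23.9·0.12 = 772.85 − 81.4512 = 691.399.
Under uncorrelated errors the observed covariances equal the true-score covariances, so only the own-variance terms attenuate.
True-score variance = [14.2²·0.84 + 23.9²·0.90] − 81.4512 = 683.467 − 81.4512 = 602.015.
Reliability = 602.015 / 691.399 = 0.871.

0.871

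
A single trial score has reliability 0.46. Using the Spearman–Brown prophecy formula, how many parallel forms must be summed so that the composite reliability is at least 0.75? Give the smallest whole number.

k ≥ ρ*(1−ρ₁)/(ρ₁(1−ρ*)) = 0.75·0.54 / (0.46·0.25) = 3.522.
Smallest integer k = 4.

4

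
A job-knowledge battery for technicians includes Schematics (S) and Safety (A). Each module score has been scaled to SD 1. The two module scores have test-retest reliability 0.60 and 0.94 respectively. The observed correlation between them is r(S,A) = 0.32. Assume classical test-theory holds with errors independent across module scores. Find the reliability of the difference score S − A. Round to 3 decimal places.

0.662

Var(S−A) = 1 + 1 − 2·0.32 = 2 − 0.64 = 1.36.
Under uncorrelated errors the observed covariances equal the true-score covariances, so only the own-variance terms attenuate.
True-score variance = [0.60 + 0.94] − 0.64 = 1.54 − 0.64 = 0.9.
Reliability = 0.9 / 1.36 = 0.662.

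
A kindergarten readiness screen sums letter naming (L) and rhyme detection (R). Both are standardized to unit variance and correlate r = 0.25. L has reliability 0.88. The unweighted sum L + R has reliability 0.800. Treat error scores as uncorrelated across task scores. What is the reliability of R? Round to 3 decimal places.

0.620

Var(L+R) = 2 + 2·0.25 = 2.500.
True-score variance = ρ_L + ρ_R + 2·0.25, so 0.800 = (0.88 + ρ_R + 0.50) / 2.500.
ρ_R = 0.800·2.500 − 0.88 − 0.50 = 0.620.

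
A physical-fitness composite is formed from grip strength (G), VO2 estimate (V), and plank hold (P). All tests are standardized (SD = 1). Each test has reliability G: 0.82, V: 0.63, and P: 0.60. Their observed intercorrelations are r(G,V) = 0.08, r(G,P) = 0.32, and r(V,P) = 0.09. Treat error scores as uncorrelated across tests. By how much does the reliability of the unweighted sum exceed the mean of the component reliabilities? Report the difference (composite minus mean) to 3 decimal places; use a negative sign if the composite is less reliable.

0.078

Var(sum) = 3 + 0.98 = 3.98; true-score variance = 2.05 + 0.98 = 3.03; composite reliability = 0.7613.
Mean component reliability = 0.6833.
Difference = 0.7613 − 0.6833 = 0.078.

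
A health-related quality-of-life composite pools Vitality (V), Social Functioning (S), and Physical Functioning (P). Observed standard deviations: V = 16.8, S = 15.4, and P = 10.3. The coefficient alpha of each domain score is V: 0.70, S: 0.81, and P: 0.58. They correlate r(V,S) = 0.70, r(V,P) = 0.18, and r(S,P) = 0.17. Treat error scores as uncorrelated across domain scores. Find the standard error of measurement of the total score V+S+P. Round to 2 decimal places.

Var(total) = 625.49 + 478.433 = 1103.92.
True-score variance = 451.2 + 478.433 = 929.633, so reliability = 0.8421.
Error variance = 1103.92 − 929.633 = 174.29; SEM = √174.29 = 13.20.

13.20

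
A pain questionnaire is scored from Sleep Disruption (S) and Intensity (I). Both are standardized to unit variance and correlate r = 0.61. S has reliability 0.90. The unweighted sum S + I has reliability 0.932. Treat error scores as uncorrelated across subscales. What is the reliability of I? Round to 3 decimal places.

Var(S+I) = 2 + 2·0.61 = 3.220.
True-score variance = ρ_S + ρ_I + 2·0.61, so 0.932 = (0.90 + ρ_I + 1.22) / 3.220.
ρ_I = 0.932·3.220 − 0.90 − 1.22 = 0.881.

0.881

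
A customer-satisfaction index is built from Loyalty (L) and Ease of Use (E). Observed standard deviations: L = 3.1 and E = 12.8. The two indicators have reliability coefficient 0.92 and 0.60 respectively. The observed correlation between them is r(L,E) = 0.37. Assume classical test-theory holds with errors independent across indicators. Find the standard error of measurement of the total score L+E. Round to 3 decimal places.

8.143

Var(total) = 173.45 + 29.3632 = 202.813.
True-score variance = 107.145 + 29.3632 = 136.508, so reliability = 0.6731.
Error variance = 202.813 − 136.508 = 66.3048; SEM = √66.3048 = 8.143.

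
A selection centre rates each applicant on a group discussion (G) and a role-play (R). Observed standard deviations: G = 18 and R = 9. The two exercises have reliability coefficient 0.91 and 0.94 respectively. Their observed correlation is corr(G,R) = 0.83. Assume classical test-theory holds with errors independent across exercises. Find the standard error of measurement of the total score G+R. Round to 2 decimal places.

5.83

Var(total) = 405 + 268.92 = 673.92.
True-score variance = 370.98 + 268.92 = 639.9, so reliability = 0.9495.
Error variance = 673.92 − 639.9 = 34.02; SEM = √34.02 = 5.83.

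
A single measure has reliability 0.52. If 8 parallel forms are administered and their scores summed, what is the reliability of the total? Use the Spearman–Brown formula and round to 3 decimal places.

0.897

ρ_k = kρ / (1 + (k−1)ρ) = 8·0.52 / (1 + 7·0.52) = 4.160 / 4.640 = 0.897.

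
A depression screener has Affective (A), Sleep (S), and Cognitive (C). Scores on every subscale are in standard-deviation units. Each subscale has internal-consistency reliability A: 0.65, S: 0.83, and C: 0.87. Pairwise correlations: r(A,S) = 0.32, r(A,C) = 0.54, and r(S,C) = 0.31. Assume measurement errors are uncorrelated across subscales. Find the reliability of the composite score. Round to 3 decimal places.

Var(A+S+C) = 3 + 2·[0.32 + 0.54 + 0.31] = 3 + 2.34 = 5.34.
With uncorrelated errors the cross-covariances are all true-score covariance, so they carry over unchanged; only the diagonal terms shrink to ρᵢσᵢ².
True-score variance = [0.65 + 0.83 + 0.87] + 2.34 = 2.35 + 2.34 = 4.69.
Reliability = 4.69 / 5.34 = 0.878.

0.878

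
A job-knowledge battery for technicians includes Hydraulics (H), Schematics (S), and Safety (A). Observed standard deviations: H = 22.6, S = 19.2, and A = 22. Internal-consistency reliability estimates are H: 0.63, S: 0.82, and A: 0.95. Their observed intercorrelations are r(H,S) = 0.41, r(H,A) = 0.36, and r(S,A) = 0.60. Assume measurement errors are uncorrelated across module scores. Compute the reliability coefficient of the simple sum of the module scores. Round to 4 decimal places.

0.8918

Var(H+S+A) = 22.6² + 19.2² + 22² + 2·[22.6·19.2·0.41 + 22.6·22·0.36 + 19.2·22·0.60] = 1363.4 + 1220.68 = 2584.08.
Because errors are independent across components, Cov(Tᵢ,Tⱼ) = Cov(Xᵢ,Xⱼ); the off-diagonal part of the true-score variance is the same as above.
True-score variance = [22.6²·0.63 + 19.2²·0.82 + 22²·0.95] + 1220.68 = 1083.86 + 1220.68 = 2304.54.
Reliability = 2304.54 / 2584.08 = 0.8918.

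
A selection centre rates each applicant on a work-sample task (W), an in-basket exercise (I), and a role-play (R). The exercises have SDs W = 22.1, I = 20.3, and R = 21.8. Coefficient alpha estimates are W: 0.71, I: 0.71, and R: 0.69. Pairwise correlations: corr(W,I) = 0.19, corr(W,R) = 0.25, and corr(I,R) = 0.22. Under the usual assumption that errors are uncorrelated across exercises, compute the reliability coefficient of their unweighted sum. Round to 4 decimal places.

0.7939

Var(W+I+R) = 22.1² + 20.3² + 21.8² + 2·[22.1·20.3·0.19 + 22.1·21.8·0.25 + 20.3·21.8·0.22] = 1375.74 + 606.087 = 1981.83.
Because errors are independent across components, Cov(Tᵢ,Tⱼ) = Cov(Xᵢ,Xⱼ); the off-diagonal part of the true-score variance is the same as above.
True-score variance = [22.1²·0.71 + 20.3²·0.71 + 21.8²·0.69] + 606.087 = 967.271 + 606.087 = 1573.36.
Reliability = 1573.36 / 1981.83 = 0.7939.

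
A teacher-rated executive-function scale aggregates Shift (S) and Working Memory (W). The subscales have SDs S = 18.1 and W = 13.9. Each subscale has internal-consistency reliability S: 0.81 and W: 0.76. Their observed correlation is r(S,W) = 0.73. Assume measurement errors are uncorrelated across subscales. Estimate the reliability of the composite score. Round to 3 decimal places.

0.878

Var(S+W) = 18.1² + 13.9² + 2·[18.1·13.9·0.73] = 520.82 + 367.321 = 888.141.
Under uncorrelated errors the observed covariances equal the true-score covariances, so only the own-variance terms attenuate.
True-score variance = [18.1²·0.81 + 13.9²·0.76] + 367.321 = 412.204 + 367.321 = 779.525.
Reliability = 779.525 / 888.141 = 0.878.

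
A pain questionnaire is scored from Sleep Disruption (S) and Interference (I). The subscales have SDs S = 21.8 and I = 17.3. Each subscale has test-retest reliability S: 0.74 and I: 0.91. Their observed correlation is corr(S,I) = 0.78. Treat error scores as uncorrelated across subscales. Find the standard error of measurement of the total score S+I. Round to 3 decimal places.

12.268

Var(total) = 774.53 + 588.338 = 1362.87.
True-score variance = 624.032 + 588.338 = 1212.37, so reliability = 0.8896.
Error variance = 1362.87 − 1212.37 = 150.498; SEM = √150.498 = 12.268.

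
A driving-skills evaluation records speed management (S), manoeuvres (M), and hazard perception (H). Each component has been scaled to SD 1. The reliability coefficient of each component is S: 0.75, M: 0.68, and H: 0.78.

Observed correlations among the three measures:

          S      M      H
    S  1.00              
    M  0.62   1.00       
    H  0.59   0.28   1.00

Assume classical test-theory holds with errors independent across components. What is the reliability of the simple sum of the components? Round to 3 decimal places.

Var(S+M+H) = 3 + 2·[0.62 + 0.59 + 0.28] = 3 + 2.98 = 5.98.
With uncorrelated errors the cross-covariances are all true-score covariance, so they carry over unchanged; only the diagonal terms shrink to ρᵢσᵢ².
True-score variance = [0.75 + 0.68 + 0.78] + 2.98 = 2.21 + 2.98 = 5.19.
Reliability = 5.19 / 5.98 = 0.868.

0.868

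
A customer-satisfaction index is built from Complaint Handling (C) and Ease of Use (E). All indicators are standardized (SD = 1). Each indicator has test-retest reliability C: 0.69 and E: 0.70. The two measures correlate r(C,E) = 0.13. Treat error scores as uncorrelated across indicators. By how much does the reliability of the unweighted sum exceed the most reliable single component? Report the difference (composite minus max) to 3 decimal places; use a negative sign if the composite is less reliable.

Var(sum) = 2 + 0.26 = 2.26; true-score variance = 1.39 + 0.26 = 1.65; composite reliability = 0.7301.
Max component reliability = 0.7000.
Difference = 0.7301 − 0.7000 = 0.030.

0.030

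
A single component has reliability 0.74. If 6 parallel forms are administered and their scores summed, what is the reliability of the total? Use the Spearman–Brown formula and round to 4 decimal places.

0.9447

ρ_k = kρ / (1 + (k−1)ρ) = 6·0.74 / (1 + 5·0.74) = 4.440 / 4.700 = 0.9447.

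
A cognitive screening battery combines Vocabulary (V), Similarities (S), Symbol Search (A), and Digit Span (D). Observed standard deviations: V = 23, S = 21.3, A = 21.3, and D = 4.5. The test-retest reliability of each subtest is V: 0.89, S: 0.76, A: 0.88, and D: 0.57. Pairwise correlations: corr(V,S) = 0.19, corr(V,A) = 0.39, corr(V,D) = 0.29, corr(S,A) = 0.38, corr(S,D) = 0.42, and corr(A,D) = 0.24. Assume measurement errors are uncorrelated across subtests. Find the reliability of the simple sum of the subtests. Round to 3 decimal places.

0.910

Var(V+S+A+D) = 23² + 21.3² + 21.3² + 4.5² + 2·[23·21.3·0.19 + 23·21.3·0.39 + 23·4.5·0.29 + 21.3·21.3·0.38 + 21.3·4.5·0.42 + 21.3·4.5·0.24] = 1456.63 + 1099.64 = 2556.27.
Because errors are independent across components, Cov(Tᵢ,Tⱼ) = Cov(Xᵢ,Xⱼ); the off-diagonal part of the true-score variance is the same as above.
True-score variance = [23²·0.89 + 21.3²·0.76 + 21.3²·0.88 + 4.5²·0.57] + 1099.64 = 1226.4 + 1099.64 = 2326.04.
Reliability = 2326.04 / 2556.27 = 0.910.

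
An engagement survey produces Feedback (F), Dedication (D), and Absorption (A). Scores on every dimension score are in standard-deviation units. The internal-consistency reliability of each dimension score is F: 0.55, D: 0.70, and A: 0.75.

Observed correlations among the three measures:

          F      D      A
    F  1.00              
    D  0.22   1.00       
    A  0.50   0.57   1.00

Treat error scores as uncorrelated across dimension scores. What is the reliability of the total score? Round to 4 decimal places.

0.8208

Var(F+D+A) = 3 + 2·[0.22 + 0.50 + 0.57] = 3 + 2.58 = 5.58.
With uncorrelated errors the cross-covariances are all true-score covariance, so they carry over unchanged; only the diagonal terms shrink to ρᵢσᵢ².
True-score variance = [0.55 + 0.70 + 0.75] + 2.58 = 2 + 2.58 = 4.58.
Reliability = 4.58 / 5.58 = 0.8208.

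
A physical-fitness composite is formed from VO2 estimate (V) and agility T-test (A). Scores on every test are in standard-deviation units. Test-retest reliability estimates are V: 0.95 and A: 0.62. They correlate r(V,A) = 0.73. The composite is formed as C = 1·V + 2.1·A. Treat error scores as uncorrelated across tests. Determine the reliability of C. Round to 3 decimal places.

0.796

Var(C) = 1 + 2.1² + 2·[2.1·0.73] = 5.41 + 3.066 = 8.476.
With uncorrelated errors the cross-covariances are all true-score covariance, so they carry over unchanged; only the diagonal terms shrink to ρᵢσᵢ².
True-score variance = [0.95 + 2.1²·0.62] + 3.066 = 3.6842 + 3.066 = 6.7502.
Reliability = 6.7502 / 8.476 = 0.796.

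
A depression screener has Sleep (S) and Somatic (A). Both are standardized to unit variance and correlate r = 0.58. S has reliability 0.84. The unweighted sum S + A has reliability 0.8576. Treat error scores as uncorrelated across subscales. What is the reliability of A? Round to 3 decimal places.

Var(S+A) = 2 + 2·0.58 = 3.160.
True-score variance = ρ_S + ρ_A + 2·0.58, so 0.8576 = (0.84 + ρ_A + 1.16) / 3.160.
ρ_A = 0.8576·3.160 − 0.84 − 1.16 = 0.710.

0.710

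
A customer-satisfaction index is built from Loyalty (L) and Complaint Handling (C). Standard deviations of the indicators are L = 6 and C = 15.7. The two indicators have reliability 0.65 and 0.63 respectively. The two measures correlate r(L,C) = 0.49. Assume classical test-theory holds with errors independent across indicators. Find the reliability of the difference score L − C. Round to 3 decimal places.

0.454

Var(L−C) = 6² + 15.7² − 2·6·15.7·0.49 = 282.49 − 92.316 = 190.174.
With uncorrelated errors the cross-covariances are all true-score covariance, so they carry over unchanged; only the diagonal terms shrink to ρᵢσᵢ².
True-score variance = [6²·0.65 + 15.7²·0.63] − 92.316 = 178.689 − 92.316 = 86.3727.
Reliability = 86.3727 / 190.174 = 0.454.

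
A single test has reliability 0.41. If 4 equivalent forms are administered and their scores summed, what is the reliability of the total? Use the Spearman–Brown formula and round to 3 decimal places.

ρ_k = kρ / (1 + (k−1)ρ) = 4·0.41 / (1 + 3·0.41) = 1.640 / 2.230 = 0.735.

0.735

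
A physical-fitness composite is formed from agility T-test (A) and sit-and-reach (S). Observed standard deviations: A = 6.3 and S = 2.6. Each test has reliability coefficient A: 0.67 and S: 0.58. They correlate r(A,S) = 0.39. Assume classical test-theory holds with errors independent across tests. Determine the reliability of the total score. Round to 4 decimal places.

0.7309

Var(A+S) = 6.3² + 2.6² + 2·[6.3·2.6·0.39] = 46.45 + 12.7764 = 59.2264.
Because errors are independent across components, Cov(Tᵢ,Tⱼ) = Cov(Xᵢ,Xⱼ); the off-diagonal part of the true-score variance is the same as above.
True-score variance = [6.3²·0.67 + 2.6²·0.58] + 12.7764 = 30.5131 + 12.7764 = 43.2895.
Reliability = 43.2895 / 59.2264 = 0.7309.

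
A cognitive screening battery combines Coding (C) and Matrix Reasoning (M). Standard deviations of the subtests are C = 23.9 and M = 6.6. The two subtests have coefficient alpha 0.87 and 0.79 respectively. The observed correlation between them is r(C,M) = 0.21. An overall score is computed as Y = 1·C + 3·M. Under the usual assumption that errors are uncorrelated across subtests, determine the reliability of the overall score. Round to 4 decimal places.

Var(Y) = 23.9² + 3²·6.6² + 2·[3·23.9·6.6·0.21] = 963.25 + 198.752 = 1162.
With uncorrelated errors the cross-covariances are all true-score covariance, so they carry over unchanged; only the diagonal terms shrink to ρᵢσᵢ².
True-score variance = [23.9²·0.87 + 3²·6.6²·0.79] + 198.752 = 806.664 + 198.752 = 1005.42.
Reliability = 1005.42 / 1162 = 0.8652.

0.8652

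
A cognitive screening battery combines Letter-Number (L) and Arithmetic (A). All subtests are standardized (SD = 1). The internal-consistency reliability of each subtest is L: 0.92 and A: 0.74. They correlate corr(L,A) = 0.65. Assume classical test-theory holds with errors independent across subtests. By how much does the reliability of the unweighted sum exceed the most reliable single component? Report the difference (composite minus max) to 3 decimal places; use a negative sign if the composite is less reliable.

-0.023

Var(sum) = 2 + 1.3 = 3.3; true-score variance = 1.66 + 1.3 = 2.96; composite reliability = 0.8970.
Max component reliability = 0.9200.
Difference = 0.8970 − 0.9200 = -0.023.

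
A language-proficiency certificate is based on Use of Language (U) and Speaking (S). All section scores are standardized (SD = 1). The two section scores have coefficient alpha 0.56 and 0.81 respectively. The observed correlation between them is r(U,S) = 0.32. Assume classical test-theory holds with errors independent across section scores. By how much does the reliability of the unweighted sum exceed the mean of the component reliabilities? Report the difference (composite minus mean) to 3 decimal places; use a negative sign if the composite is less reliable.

0.076

Var(sum) = 2 + 0.64 = 2.64; true-score variance = 1.37 + 0.64 = 2.01; composite reliability = 0.7614.
Mean component reliability = 0.6850.
Difference = 0.7614 − 0.6850 = 0.076.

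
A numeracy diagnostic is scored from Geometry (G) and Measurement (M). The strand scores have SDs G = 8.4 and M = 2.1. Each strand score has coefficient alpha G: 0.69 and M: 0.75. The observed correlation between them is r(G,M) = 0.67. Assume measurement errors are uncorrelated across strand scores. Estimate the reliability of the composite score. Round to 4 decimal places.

Var(G+M) = 8.4² + 2.1² + 2·[8.4·2.1·0.67] = 74.97 + 23.6376 = 98.6076.
Because errors are independent across components, Cov(Tᵢ,Tⱼ) = Cov(Xᵢ,Xⱼ); the off-diagonal part of the true-score variance is the same as above.
True-score variance = [8.4²·0.69 + 2.1²·0.75] + 23.6376 = 51.9939 + 23.6376 = 75.6315.
Reliability = 75.6315 / 98.6076 = 0.7670.

0.7670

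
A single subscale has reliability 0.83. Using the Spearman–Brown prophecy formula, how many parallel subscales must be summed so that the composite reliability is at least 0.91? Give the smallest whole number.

k ≥ ρ*(1−ρ₁)/(ρ₁(1−ρ*)) = 0.91·0.17 / (0.83·0.09) = 2.071.
Smallest integer k = 3.

3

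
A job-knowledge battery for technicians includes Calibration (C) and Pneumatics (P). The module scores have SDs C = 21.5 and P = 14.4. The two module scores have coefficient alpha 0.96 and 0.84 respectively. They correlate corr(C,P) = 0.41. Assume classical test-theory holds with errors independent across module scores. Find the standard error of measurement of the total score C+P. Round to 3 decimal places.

7.188

Var(total) = 669.61 + 253.872 = 923.482.
True-score variance = 617.942 + 253.872 = 871.814, so reliability = 0.9441.
Error variance = 923.482 − 871.814 = 51.6676; SEM = √51.6676 = 7.188.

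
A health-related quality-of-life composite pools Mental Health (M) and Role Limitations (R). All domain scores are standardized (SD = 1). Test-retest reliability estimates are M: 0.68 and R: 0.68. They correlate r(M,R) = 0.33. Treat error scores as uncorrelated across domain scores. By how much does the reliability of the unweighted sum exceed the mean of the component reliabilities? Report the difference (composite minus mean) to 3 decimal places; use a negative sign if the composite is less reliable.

0.079

Var(sum) = 2 + 0.66 = 2.66; true-score variance = 1.36 + 0.66 = 2.02; composite reliability = 0.7594.
Mean component reliability = 0.6800.
Difference = 0.7594 − 0.6800 = 0.079.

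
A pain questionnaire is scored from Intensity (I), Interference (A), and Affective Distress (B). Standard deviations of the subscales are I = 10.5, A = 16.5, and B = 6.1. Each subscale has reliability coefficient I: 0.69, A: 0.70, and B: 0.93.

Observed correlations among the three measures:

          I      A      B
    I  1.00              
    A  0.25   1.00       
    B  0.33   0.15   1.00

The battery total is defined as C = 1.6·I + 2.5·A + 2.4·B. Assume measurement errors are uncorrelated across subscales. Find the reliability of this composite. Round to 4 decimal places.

0.7878

Var(C) = 1.6²·10.5² + 2.5²·16.5² + 2.4²·6.1² + 2·[4·10.5·16.5·0.25 + 3.84·10.5·6.1·0.33 + 6·16.5·6.1·0.15] = 2198.13 + 689.998 = 2888.13.
Because errors are independent across components, Cov(Tᵢ,Tⱼ) = Cov(Xᵢ,Xⱼ); the off-diagonal part of the true-score variance is the same as above.
True-score variance = [1.6²·10.5²·0.69 + 2.5²·16.5²·0.70 + 2.4²·6.1²·0.93] + 689.998 = 1585.17 + 689.998 = 2275.16.
Reliability = 2275.16 / 2888.13 = 0.7878.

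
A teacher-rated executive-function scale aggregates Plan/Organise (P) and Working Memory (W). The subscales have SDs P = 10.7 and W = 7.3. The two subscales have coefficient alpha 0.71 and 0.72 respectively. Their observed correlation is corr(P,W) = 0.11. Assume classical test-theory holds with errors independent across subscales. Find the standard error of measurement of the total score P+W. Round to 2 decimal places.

6.94

Var(total) = 167.78 + 17.1842 = 184.964.
True-score variance = 119.657 + 17.1842 = 136.841, so reliability = 0.7398.
Error variance = 184.964 − 136.841 = 48.1233; SEM = √48.1233 = 6.94.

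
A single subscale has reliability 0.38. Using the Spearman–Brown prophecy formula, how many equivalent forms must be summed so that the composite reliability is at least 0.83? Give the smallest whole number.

8

k ≥ ρ*(1−ρ₁)/(ρ₁(1−ρ*)) = 0.83·0.62 / (0.38·0.17) = 7.966.
Smallest integer k = 8.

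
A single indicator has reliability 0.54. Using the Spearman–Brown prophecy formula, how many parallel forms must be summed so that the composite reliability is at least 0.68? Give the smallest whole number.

2

k ≥ ρ*(1−ρ₁)/(ρ₁(1−ρ*)) = 0.68·0.46 / (0.54·0.32) = 1.810.
Smallest integer k = 2.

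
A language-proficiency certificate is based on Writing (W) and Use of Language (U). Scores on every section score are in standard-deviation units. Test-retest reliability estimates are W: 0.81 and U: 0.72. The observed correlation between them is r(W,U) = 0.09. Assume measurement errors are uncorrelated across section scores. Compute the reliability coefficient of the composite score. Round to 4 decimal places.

0.7844

Var(W+U) = 2 + 2·[0.09] = 2 + 0.18 = 2.18.
Because errors are independent across components, Cov(Tᵢ,Tⱼ) = Cov(Xᵢ,Xⱼ); the off-diagonal part of the true-score variance is the same as above.
True-score variance = [0.81 + 0.72] + 0.18 = 1.53 + 0.18 = 1.71.
Reliability = 1.71 / 2.18 = 0.7844.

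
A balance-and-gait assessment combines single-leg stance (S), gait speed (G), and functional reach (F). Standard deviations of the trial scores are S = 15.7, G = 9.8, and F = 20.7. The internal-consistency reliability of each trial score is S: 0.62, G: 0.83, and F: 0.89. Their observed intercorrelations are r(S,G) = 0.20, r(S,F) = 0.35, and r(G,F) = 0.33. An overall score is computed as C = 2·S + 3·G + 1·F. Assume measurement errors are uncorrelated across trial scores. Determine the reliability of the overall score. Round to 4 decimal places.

Var(C) = 2²·15.7² + 3²·9.8² + 20.7² + 2·[6·15.7·9.8·0.20 + 2·15.7·20.7·0.35 + 3·9.8·20.7·0.33] = 2278.81 + 1225.91 = 3504.72.
Under uncorrelated errors the observed covariances equal the true-score covariances, so only the own-variance terms attenuate.
True-score variance = [2²·15.7²·0.62 + 3²·9.8²·0.83 + 20.7²·0.89] + 1225.91 = 1710.07 + 1225.91 = 2935.98.
Reliability = 2935.98 / 3504.72 = 0.8377.

0.8377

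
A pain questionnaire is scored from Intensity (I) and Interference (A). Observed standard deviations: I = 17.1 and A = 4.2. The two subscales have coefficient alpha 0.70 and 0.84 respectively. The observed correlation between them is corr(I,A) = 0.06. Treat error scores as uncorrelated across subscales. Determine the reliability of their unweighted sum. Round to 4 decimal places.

Var(I+A) = 17.1² + 4.2² + 2·[17.1·4.2·0.06] = 310.05 + 8.6184 = 318.668.
Because errors are independent across components, Cov(Tᵢ,Tⱼ) = Cov(Xᵢ,Xⱼ); the off-diagonal part of the true-score variance is the same as above.
True-score variance = [17.1²·0.70 + 4.2²·0.84] + 8.6184 = 219.505 + 8.6184 = 228.123.
Reliability = 228.123 / 318.668 = 0.7159.

0.7159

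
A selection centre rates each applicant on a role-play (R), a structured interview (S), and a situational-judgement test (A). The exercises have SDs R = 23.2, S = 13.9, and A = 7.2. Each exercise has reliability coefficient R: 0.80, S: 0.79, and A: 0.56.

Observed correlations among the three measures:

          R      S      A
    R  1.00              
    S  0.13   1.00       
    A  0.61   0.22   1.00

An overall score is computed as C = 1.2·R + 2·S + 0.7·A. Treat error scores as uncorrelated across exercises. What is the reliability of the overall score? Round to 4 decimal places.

0.8364

Var(C) = 1.2²·23.2² + 2²·13.9² + 0.7²·7.2² + 2·[2.4·23.2·13.9·0.13 + 0.84·23.2·7.2·0.61 + 1.4·13.9·7.2·0.22] = 1573.31 + 434.059 = 2007.37.
Because errors are independent across components, Cov(Tᵢ,Tⱼ) = Cov(Xᵢ,Xⱼ); the off-diagonal part of the true-score variance is the same as above.
True-score variance = [1.2²·23.2²·0.80 + 2²·13.9²·0.79 + 0.7²·7.2²·0.56] + 434.059 = 1244.82 + 434.059 = 1678.88.
Reliability = 1678.88 / 2007.37 = 0.8364.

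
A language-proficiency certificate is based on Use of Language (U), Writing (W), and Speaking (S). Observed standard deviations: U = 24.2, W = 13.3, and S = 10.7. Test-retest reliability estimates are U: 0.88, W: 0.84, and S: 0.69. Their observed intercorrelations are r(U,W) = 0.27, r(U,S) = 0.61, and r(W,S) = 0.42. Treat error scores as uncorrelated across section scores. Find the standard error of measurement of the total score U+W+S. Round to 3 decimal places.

11.579

Var(total) = 877.02 + 609.252 = 1486.27.
True-score variance = 742.949 + 609.252 = 1352.2, so reliability = 0.9098.
Error variance = 1486.27 − 1352.2 = 134.071; SEM = √134.071 = 11.579.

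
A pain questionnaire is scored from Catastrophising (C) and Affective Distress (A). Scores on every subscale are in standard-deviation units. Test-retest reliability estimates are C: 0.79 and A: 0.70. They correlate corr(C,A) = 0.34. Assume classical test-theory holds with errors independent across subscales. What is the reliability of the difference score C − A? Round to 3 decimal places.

0.614

Var(C−A) = 1 + 1 − 2·0.34 = 2 − 0.68 = 1.32.
With uncorrelated errors the cross-covariances are all true-score covariance, so they carry over unchanged; only the diagonal terms shrink to ρᵢσᵢ².
True-score variance = [0.79 + 0.70] − 0.68 = 1.49 − 0.68 = 0.81.
Reliability = 0.81 / 1.32 = 0.614.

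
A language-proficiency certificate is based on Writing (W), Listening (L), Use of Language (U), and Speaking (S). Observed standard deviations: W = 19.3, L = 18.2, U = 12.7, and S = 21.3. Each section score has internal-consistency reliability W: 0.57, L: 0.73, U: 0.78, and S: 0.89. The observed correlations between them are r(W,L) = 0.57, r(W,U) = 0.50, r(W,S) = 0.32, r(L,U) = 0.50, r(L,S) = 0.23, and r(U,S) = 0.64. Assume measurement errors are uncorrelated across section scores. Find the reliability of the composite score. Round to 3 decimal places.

0.888

Var(W+L+U+S) = 19.3² + 18.2² + 12.7² + 21.3² + 2·[19.3·18.2·0.57 + 19.3·12.7·0.50 + 19.3·21.3·0.32 + 18.2·12.7·0.50 + 18.2·21.3·0.23 + 12.7·21.3·0.64] = 1318.71 + 1664.36 = 2983.07.
Because errors are independent across components, Cov(Tᵢ,Tⱼ) = Cov(Xᵢ,Xⱼ); the off-diagonal part of the true-score variance is the same as above.
True-score variance = [19.3²·0.57 + 18.2²·0.73 + 12.7²·0.78 + 21.3²·0.89] + 1664.36 = 983.715 + 1664.36 = 2648.08.
Reliability = 2648.08 / 2983.07 = 0.888.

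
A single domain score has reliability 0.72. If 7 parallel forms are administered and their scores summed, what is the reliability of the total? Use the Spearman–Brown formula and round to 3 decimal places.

0.947

ρ_k = kρ / (1 + (k−1)ρ) = 7·0.72 / (1 + 6·0.72) = 5.040 / 5.320 = 0.947.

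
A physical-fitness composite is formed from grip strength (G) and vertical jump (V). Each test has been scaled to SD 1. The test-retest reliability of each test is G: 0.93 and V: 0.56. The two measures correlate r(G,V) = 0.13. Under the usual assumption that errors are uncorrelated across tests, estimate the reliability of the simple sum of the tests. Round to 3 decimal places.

0.774

Var(G+V) = 2 + 2·[0.13] = 2 + 0.26 = 2.26.
Under uncorrelated errors the observed covariances equal the true-score covariances, so only the own-variance terms attenuate.
True-score variance = [0.93 + 0.56] + 0.26 = 1.49 + 0.26 = 1.75.
Reliability = 1.75 / 2.26 = 0.774.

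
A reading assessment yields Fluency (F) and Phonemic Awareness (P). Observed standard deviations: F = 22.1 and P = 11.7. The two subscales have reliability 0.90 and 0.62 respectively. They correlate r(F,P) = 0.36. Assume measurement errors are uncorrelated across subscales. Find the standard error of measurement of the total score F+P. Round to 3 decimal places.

10.043

Var(total) = 625.3 + 186.17 = 811.47.
True-score variance = 524.441 + 186.17 = 710.611, so reliability = 0.8757.
Error variance = 811.47 − 710.611 = 100.859; SEM = √100.859 = 10.043.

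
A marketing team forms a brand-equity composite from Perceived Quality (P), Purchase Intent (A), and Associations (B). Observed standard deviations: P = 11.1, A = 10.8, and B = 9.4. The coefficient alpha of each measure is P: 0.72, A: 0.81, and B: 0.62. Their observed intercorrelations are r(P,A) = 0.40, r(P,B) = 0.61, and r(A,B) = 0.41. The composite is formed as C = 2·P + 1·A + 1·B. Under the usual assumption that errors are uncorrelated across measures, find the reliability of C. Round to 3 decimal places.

Var(C) = 2²·11.1² + 10.8² + 9.4² + 2·[2·11.1·10.8·0.40 + 2·11.1·9.4·0.61 + 10.8·9.4·0.41] = 697.84 + 529.644 = 1227.48.
Because errors are independent across components, Cov(Tᵢ,Tⱼ) = Cov(Xᵢ,Xⱼ); the off-diagonal part of the true-score variance is the same as above.
True-score variance = [2²·11.1²·0.72 + 10.8²·0.81 + 9.4²·0.62] + 529.644 = 504.106 + 529.644 = 1033.75.
Reliability = 1033.75 / 1227.48 = 0.842.

0.842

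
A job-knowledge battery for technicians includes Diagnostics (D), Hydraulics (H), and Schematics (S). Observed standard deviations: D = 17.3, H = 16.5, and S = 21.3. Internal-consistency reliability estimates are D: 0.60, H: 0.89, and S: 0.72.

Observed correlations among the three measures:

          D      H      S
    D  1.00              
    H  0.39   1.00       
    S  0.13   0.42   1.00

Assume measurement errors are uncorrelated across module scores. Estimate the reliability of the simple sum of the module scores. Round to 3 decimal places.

0.831

Var(D+H+S) = 17.3² + 16.5² + 21.3² + 2·[17.3·16.5·0.39 + 17.3·21.3·0.13 + 16.5·21.3·0.42] = 1025.23 + 613.676 = 1638.91.
Because errors are independent across components, Cov(Tᵢ,Tⱼ) = Cov(Xᵢ,Xⱼ); the off-diagonal part of the true-score variance is the same as above.
True-score variance = [17.3²·0.60 + 16.5²·0.89 + 21.3²·0.72] + 613.676 = 748.533 + 613.676 = 1362.21.
Reliability = 1362.21 / 1638.91 = 0.831.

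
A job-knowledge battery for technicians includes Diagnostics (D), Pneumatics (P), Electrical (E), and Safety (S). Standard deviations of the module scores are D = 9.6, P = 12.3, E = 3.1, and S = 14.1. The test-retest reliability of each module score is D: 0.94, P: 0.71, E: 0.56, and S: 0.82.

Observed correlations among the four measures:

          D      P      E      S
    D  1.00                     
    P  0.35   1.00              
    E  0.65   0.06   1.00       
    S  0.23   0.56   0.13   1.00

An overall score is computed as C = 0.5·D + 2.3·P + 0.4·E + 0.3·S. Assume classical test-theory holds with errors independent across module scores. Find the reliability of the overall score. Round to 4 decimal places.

0.7831

Var(C) = 0.5²·9.6² + 2.3²·12.3² + 0.4²·3.1² + 0.3²·14.1² + 2·[1.15·9.6·12.3·0.35 + 0.2·9.6·3.1·0.65 + 0.15·9.6·14.1·0.23 + 0.92·12.3·3.1·0.06 + 0.69·12.3·14.1·0.56 + 0.12·3.1·14.1·0.13] = 842.795 + 251.732 = 1094.53.
Under uncorrelated errors the observed covariances equal the true-score covariances, so only the own-variance terms attenuate.
True-score variance = [0.5²·9.6²·0.94 + 2.3²·12.3²·0.71 + 0.4²·3.1²·0.56 + 0.3²·14.1²·0.82] + 251.732 = 605.421 + 251.732 = 857.153.
Reliability = 857.153 / 1094.53 = 0.7831.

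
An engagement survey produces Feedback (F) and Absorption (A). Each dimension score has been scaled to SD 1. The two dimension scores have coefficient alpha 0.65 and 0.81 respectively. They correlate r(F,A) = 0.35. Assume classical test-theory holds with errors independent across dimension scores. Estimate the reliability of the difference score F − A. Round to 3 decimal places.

Var(F−A) = 1 + 1 − 2·0.35 = 2 − 0.7 = 1.3.
With uncorrelated errors the cross-covariances are all true-score covariance, so they carry over unchanged; only the diagonal terms shrink to ρᵢσᵢ².
True-score variance = [0.65 + 0.81] − 0.7 = 1.46 − 0.7 = 0.76.
Reliability = 0.76 / 1.3 = 0.585.

0.585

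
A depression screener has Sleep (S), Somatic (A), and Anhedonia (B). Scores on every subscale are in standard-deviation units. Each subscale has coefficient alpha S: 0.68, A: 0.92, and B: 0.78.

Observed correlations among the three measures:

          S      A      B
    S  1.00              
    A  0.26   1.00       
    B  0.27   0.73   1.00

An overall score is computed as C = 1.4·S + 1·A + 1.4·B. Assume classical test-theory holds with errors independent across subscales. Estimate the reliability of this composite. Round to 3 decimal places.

0.870

Var(C) = 1.4² + 1 + 1.4² + 2·[1.4·0.26 + 1.96·0.27 + 1.4·0.73] = 4.92 + 3.8304 = 8.7504.
Under uncorrelated errors the observed covariances equal the true-score covariances, so only the own-variance terms attenuate.
True-score variance = [1.4²·0.68 + 0.92 + 1.4²·0.78] + 3.8304 = 3.7816 + 3.8304 = 7.612.
Reliability = 7.612 / 8.7504 = 0.870.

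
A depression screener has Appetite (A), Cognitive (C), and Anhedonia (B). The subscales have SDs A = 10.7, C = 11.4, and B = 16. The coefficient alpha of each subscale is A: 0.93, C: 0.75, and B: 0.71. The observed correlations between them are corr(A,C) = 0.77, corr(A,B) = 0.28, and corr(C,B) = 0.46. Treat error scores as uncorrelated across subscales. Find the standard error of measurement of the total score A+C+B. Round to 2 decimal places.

10.71

Var(total) = 500.45 + 451.529 = 951.979.
True-score variance = 385.706 + 451.529 = 837.235, so reliability = 0.8795.
Error variance = 951.979 − 837.235 = 114.744; SEM = √114.744 = 10.71.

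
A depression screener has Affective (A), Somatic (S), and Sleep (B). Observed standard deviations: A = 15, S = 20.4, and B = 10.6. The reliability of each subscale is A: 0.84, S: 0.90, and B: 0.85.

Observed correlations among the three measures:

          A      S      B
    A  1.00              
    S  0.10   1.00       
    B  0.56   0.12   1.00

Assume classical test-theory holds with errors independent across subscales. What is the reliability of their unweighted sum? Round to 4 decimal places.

Var(A+S+B) = 15² + 20.4² + 10.6² + 2·[15·20.4·0.10 + 15·10.6·0.56 + 20.4·10.6·0.12] = 753.52 + 291.178 = 1044.7.
Under uncorrelated errors the observed covariances equal the true-score covariances, so only the own-variance terms attenuate.
True-score variance = [15²·0.84 + 20.4²·0.90 + 10.6²·0.85] + 291.178 = 659.05 + 291.178 = 950.228.
Reliability = 950.228 / 1044.7 = 0.9096.

0.9096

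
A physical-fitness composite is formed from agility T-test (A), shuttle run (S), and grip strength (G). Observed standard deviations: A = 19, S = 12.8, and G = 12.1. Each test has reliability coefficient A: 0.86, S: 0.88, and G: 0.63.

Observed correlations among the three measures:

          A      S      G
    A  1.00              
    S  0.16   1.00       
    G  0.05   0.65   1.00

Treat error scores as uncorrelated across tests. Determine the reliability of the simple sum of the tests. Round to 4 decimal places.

Var(A+S+G) = 19² + 12.8² + 12.1² + 2·[19·12.8·0.16 + 19·12.1·0.05 + 12.8·12.1·0.65] = 671.25 + 302.158 = 973.408.
Under uncorrelated errors the observed covariances equal the true-score covariances, so only the own-variance terms attenuate.
True-score variance = [19²·0.86 + 12.8²·0.88 + 12.1²·0.63] + 302.158 = 546.878 + 302.158 = 849.036.
Reliability = 849.036 / 973.408 = 0.8722.

0.8722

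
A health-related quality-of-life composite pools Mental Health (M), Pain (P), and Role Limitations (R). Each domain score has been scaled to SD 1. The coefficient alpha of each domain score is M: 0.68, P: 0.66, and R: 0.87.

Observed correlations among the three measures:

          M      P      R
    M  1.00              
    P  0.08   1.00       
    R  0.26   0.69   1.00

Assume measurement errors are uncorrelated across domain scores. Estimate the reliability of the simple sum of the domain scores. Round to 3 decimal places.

Var(M+P+R) = 3 + 2·[0.08 + 0.26 + 0.69] = 3 + 2.06 = 5.06.
Because errors are independent across components, Cov(Tᵢ,Tⱼ) = Cov(Xᵢ,Xⱼ); the off-diagonal part of the true-score variance is the same as above.
True-score variance = [0.68 + 0.66 + 0.87] + 2.06 = 2.21 + 2.06 = 4.27.
Reliability = 4.27 / 5.06 = 0.844.

0.844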